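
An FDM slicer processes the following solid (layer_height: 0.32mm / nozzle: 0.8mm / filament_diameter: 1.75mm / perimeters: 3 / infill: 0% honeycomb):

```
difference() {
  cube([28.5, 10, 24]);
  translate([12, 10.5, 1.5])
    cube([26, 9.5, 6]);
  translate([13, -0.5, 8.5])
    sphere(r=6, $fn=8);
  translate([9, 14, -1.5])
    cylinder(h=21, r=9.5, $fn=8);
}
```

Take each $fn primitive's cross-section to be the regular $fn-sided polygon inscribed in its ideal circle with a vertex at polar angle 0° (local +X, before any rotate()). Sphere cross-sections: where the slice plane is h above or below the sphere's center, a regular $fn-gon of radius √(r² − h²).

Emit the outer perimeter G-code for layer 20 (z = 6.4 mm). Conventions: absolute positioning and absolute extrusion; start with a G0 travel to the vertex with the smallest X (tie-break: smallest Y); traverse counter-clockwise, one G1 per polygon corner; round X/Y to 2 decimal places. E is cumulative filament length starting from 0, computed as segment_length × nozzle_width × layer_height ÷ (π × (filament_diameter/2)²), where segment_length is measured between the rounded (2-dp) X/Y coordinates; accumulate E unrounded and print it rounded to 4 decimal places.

G0 X0.00 Y0.00 Z6.40
G1 X7.59 Y0.00 E0.8078
G1 X9.03 Y3.47 E1.2077
G1 X13.00 Y5.12 E1.6653
G1 X16.97 Y3.47 E2.1228
G1 X18.41 Y0.00 E2.5227
G1 X28.50 Y0.00 E3.5966
G1 X28.50 Y10.00 E4.6609
G1 X16.84 Y10.00 E5.9019
G1 X15.72 Y7.28 E6.2150
G1 X9.00 Y4.50 E6.9890
G1 X2.28 Y7.28 E7.7630
G1 X1.16 Y10.00 E8.0761
G1 X0.00 Y10.00 E8.1996
G1 X0.00 Y0.00 E9.2639

At z = 6.4 mm: the cube (footprint 28.5×10) is included at this height; the cube at (12, 10.5) is present — its section is the full 26×9.5 rectangle; the sphere at (13, -0.5): section is a regular 8-gon, circumradius = √(r²−h²) = √(6²−2.1²) = 5.620; the r=9.5 cylinder at (9, 14) contributes a regular 8-gon of circumradius 9.5; After the difference (first − rest): starting from the 28.5×10 cube, the 26×9.5 cube at (12, 10.5) misses the remaining region (no effect); the r=6 sphere at (13, -0.5) partially overlaps it — only the 39.16 mm² overlap (of its 89.35 mm²) is removed, clipping the outline; the r=9.5 cylinder at (9, 14) partially overlaps it — only the 58.26 mm² overlap (of its 255.27 mm²) is removed, clipping the outline — 1 connected region. The outline is a single polygon with 14 vertices. Extrusion per mm of travel: 0.8 × 0.32 / (π × 0.875²) = 0.106432. Accumulating E over each segment gives final E = 9.2639.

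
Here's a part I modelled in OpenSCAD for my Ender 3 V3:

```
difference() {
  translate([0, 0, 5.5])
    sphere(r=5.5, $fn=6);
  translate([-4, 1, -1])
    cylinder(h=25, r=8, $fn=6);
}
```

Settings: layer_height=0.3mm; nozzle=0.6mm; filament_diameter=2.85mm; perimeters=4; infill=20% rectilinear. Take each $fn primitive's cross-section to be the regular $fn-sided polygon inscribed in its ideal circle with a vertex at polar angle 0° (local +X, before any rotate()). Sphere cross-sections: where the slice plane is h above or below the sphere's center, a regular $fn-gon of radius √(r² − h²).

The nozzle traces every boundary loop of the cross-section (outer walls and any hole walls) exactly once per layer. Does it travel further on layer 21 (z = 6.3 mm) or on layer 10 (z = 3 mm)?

Layer 21 (z = 6.3): the r=5.5 sphere slices to a regular 6-gon of circumradius 5.442 (√(r²−h²) with h=0.8 from center) (perimeter = 2·6·5.442·sin(180°/6) = 32.65 mm); the r=8 cylinder at (-4, 1) contributes a regular 6-gon of circumradius 8 (perimeter = 2·6·8.000·sin(180°/6) = 48.00 mm); After the difference (first − rest): starting from the r=5.5 sphere, the r=8 cylinder at (-4, 1) partially overlaps it — only the 62.77 mm² overlap (of its 166.28 mm²) is removed, clipping the outline — boundary = 24.65 mm. So its perimeter = 24.65 mm. Layer 10 (z = 3): the r=5.5 sphere slices to a regular 6-gon of circumradius 4.899 (√(r²−h²) with h=2.5 from center) (perimeter = 2·6·4.899·sin(180°/6) = 29.39 mm); the r=8 cylinder at (-4, 1) gives a regular 6-gon of circumradius 8 (constant along its height) (perimeter = 2·6·8.000·sin(180°/6) = 48.00 mm); Taking the first minus the rest: starting from the r=5.5 sphere, the r=8 cylinder at (-4, 1) partially overlaps it — only the 54.15 mm² overlap (of its 166.28 mm²) is removed, clipping the outline — boundary = 21.39 mm. So its perimeter = 21.39 mm. Layer 21 is larger (24.65 vs 21.39 mm).

layer 21 (z = 6.3 mm)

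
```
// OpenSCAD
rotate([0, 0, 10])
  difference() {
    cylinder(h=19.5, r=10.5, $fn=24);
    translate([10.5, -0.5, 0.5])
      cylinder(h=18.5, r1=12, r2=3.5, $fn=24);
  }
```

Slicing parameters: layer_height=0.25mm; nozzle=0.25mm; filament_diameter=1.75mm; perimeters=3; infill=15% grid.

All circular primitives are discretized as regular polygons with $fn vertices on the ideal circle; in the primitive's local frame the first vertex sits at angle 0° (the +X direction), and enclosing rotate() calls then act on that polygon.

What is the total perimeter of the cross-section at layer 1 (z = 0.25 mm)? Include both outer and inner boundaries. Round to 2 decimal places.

At z = 0.25 mm: the r=10.5 cylinder contributes a regular 24-gon of circumradius 10.5 (perimeter = 2·24·10.500·sin(180°/24) = 65.79 mm); the cone at (10.5, -0.5) is absent (z outside [0.5, 19]); Subtracting the remaining from the first: none of the subtracted shapes is present at this height, so the r=10.5 cylinder is unchanged — boundary = 65.79 mm; (rotated 10° about Z; rotation is an isometry so areas/perimeters/island counts are preserved). Overall, the cross-section is a single solid region. Total boundary length (outer) = 65.79 mm.

65.79 mm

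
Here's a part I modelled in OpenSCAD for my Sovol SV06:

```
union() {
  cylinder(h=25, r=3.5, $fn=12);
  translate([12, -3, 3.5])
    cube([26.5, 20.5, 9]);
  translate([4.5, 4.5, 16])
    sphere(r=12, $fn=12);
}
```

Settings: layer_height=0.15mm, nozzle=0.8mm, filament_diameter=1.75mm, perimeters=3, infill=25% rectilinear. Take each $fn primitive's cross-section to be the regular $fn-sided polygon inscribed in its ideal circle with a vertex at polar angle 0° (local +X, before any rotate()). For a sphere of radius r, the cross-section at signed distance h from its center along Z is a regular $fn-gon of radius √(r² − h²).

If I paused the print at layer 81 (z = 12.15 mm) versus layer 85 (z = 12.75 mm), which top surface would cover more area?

Layer 81 (z = 12.15): the cylinder: section is a regular 12-gon, circumradius r=3.5 (area = (12/2)·3.500²·sin(360°/12) = 36.75 mm²); the cube at (12, -3) is present — its section is the full 26.5×20.5 rectangle (area 543.25 mm²); the r=12 sphere at (4.5, 4.5) slices to a regular 12-gon of circumradius 11.366 (√(r²−h²) with h=3.85 from center) (area = (12/2)·11.366²·sin(360°/12) = 387.53 mm²); Combining (union): the regions partially overlap — summed areas 967.53 mm² minus the doubly-counted overlap 77.38 mm² gives 890.15 mm² — area = 890.15 mm². So its area = 890.15 mm². Layer 85 (z = 12.75): the cylinder: section is a regular 12-gon, circumradius r=3.5 (area = (12/2)·3.500²·sin(360°/12) = 36.75 mm²); the cube at (12, -3) does not reach this height (z outside [3.5, 12.5]); the r=12 sphere at (4.5, 4.5) contributes a regular 12-gon of circumradius √(12²−3.25²) = 11.552 (area = (12/2)·11.552²·sin(360°/12) = 400.31 mm²); Merging all regions: the r=3.5 cylinder lies entirely inside the r=12 sphere at (4.5, 4.5), so the union is just the r=12 sphere at (4.5, 4.5) — area = 400.31 mm². So its area = 400.31 mm². Layer 81 is larger (890.15 vs 400.31 mm²).

layer 81 (z = 12.15 mm)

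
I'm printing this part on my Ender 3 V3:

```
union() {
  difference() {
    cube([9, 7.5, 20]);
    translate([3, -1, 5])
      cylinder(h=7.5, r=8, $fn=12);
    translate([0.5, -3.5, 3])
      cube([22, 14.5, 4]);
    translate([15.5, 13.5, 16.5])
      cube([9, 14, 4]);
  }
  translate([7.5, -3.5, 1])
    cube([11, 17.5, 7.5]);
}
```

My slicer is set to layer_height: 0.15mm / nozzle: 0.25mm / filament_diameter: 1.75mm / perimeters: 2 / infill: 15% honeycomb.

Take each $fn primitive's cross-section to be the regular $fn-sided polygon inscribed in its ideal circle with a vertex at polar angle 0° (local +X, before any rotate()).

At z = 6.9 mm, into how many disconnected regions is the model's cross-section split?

At z = 6.9 mm: the cube (footprint 9×7.5) is included at this height; the cylinder at (3, -1): section is a regular 12-gon, circumradius r=8; the cube at (0.5, -3.5) (footprint 22×14.5) is included at this height; the cube at (15.5, 13.5) is absent (z outside [16.5, 20.5]); Subtracting the remaining from the first: starting from the 9×7.5 cube, the r=8 cylinder at (3, -1) partially overlaps it — only the 55.51 mm² overlap (of its 192.00 mm²) is removed, clipping the outline; the 22×14.5 cube at (0.5, -3.5) partially overlaps it — only the 11.37 mm² overlap (of its 319.00 mm²) is removed, clipping the outline — 1 connected region; the 11×17.5 cube at (7.5, -3.5) contributes its full rectangle; Combining (union): the 2 present regions are separate (no shared area or edge), so areas and boundary lengths simply add and each stays a separate island — 2 connected regions. The result has 2 disconnected regions.

2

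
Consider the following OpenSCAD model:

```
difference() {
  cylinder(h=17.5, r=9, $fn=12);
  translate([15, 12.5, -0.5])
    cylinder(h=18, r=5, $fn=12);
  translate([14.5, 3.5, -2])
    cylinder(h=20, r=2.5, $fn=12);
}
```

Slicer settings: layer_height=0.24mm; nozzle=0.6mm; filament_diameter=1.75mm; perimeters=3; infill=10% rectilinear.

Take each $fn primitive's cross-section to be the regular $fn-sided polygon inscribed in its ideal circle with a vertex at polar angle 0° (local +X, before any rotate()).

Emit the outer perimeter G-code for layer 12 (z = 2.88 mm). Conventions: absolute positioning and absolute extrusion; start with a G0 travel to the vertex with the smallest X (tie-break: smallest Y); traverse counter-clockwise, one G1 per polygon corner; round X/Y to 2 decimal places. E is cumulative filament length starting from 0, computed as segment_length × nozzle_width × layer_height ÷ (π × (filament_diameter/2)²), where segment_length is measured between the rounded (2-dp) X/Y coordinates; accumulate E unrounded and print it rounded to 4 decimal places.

At z = 2.88 mm: the r=9 cylinder gives a regular 12-gon of circumradius 9 (constant along its height); the r=5 cylinder at (15, 12.5) gives a regular 12-gon of circumradius 5 (constant along its height); the cylinder at (14.5, 3.5): section is a regular 12-gon, circumradius r=2.5; Taking the first minus the rest: starting from the r=9 cylinder, the r=5 cylinder at (15, 12.5) misses the remaining region (no effect); the r=2.5 cylinder at (14.5, 3.5) misses the remaining region (no effect) — 1 connected region. The outline is a single polygon with 12 vertices. Extrusion per mm of travel: 0.6 × 0.24 / (π × 0.875²) = 0.059868. Accumulating E over each segment gives final E = 3.3460.

G0 X-9.00 Y0.00 Z2.88
G1 X-7.79 Y-4.50 E0.2790
G1 X-4.50 Y-7.79 E0.5575
G1 X0.00 Y-9.00 E0.8365
G1 X4.50 Y-7.79 E1.1155
G1 X7.79 Y-4.50 E1.3940
G1 X9.00 Y0.00 E1.6730
G1 X7.79 Y4.50 E1.9520
G1 X4.50 Y7.79 E2.2305
G1 X0.00 Y9.00 E2.5095
G1 X-4.50 Y7.79 E2.7885
G1 X-7.79 Y4.50 E3.0670
G1 X-9.00 Y0.00 E3.3460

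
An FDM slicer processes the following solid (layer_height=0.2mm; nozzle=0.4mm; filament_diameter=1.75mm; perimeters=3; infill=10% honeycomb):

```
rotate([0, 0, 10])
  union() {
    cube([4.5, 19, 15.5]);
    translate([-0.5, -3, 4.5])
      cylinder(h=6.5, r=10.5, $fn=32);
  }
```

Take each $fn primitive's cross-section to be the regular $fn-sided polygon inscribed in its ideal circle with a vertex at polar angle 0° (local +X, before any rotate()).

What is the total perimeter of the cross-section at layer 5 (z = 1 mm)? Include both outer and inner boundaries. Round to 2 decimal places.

At z = 1 mm: the cube is present — its section is the full 4.5×19 rectangle (perimeter 47.00 mm); the cylinder at (-0.5, -3) does not reach this height (z outside [4.5, 11]); Merging all regions: only the 4.5×19 cube is present, so the union is just that shape — boundary = 47.00 mm; (rotated 10° about Z; rotation is an isometry so areas/perimeters/island counts are preserved). Overall, the cross-section is a single solid region. Total boundary length (outer) = 47.00 mm.

47.00 mm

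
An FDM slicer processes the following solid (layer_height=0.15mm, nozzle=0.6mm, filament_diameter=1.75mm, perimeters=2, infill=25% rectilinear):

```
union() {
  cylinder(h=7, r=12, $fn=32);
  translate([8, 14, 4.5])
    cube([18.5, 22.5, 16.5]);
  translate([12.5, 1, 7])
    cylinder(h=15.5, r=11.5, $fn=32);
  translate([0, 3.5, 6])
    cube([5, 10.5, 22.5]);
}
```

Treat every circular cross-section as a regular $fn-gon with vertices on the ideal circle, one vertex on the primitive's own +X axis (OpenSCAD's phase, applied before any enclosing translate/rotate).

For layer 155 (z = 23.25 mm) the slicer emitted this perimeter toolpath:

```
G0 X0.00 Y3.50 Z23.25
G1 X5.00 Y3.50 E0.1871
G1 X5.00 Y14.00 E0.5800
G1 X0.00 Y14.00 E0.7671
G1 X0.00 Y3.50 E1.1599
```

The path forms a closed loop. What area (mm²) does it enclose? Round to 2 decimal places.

Apply the shoelace formula to the sequence of (X, Y) vertices; enclosed area = 52.50 mm².

52.50 mm²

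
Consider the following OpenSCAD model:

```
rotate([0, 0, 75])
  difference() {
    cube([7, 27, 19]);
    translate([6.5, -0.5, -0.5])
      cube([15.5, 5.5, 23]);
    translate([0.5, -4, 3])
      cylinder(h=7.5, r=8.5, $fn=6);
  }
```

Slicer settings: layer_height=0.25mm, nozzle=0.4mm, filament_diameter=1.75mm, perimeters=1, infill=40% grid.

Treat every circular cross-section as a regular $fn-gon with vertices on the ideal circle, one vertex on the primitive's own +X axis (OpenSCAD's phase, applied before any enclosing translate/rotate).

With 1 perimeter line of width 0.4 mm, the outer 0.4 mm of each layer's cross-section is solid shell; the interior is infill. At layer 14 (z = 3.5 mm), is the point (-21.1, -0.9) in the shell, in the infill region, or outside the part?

outside

At z = 3.5 mm: the cube is present — its section is the full 7×27 rectangle; the cube at (6.5, -0.5) (footprint 15.5×5.5) is included at this height; the r=8.5 cylinder at (0.5, -4) gives a regular 6-gon of circumradius 8.5 (constant along its height); Taking the first minus the rest: starting from the 7×27 cube, the 15.5×5.5 cube at (6.5, -0.5) partially overlaps it — only the 2.50 mm² overlap (of its 85.25 mm²) is removed, clipping the outline; the r=8.5 cylinder at (0.5, -4) partially overlaps it — only the 19.20 mm² overlap (of its 187.71 mm²) is removed, clipping the outline — 1 connected region; (whole slice rotated 75° about Z — lengths, areas and connectivity unchanged). Overall, the cross-section is a single solid region. Undo the 75° rotation: the query point maps to (-6.330, 20.148) in the un-rotated model frame. The nearest boundary edge runs (0.00, 3.36)→(0.00, 27.00); distance from the point to it = 6.33 mm. The point is not inside any of the regions above, so it lies outside the cross-section (6.33 mm from the nearest boundary).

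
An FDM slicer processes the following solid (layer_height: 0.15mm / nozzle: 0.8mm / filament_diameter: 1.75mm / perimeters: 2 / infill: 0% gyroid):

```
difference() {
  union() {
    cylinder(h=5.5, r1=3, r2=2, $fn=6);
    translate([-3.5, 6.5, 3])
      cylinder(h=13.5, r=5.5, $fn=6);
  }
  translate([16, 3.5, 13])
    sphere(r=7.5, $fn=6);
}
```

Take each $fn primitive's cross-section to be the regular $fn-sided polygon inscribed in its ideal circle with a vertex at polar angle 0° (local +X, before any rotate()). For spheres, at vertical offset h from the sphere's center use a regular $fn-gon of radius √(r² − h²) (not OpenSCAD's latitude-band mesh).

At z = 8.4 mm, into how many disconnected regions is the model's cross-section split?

At z = 8.4 mm: the cone is absent (z outside [0, 5.5]); the r=5.5 cylinder at (-3.5, 6.5) contributes a regular 6-gon of circumradius 5.5; Merging all regions: only the r=5.5 cylinder at (-3.5, 6.5) is present, so the union is just that shape — 1 connected region; the r=7.5 sphere at (16, 3.5) contributes a regular 6-gon of circumradius √(7.5²−4.6²) = 5.924; After the difference (first − rest): starting from that combined region, the r=7.5 sphere at (16, 3.5) misses the remaining region (no effect) — 1 connected region. The result has 1 disconnected region.

1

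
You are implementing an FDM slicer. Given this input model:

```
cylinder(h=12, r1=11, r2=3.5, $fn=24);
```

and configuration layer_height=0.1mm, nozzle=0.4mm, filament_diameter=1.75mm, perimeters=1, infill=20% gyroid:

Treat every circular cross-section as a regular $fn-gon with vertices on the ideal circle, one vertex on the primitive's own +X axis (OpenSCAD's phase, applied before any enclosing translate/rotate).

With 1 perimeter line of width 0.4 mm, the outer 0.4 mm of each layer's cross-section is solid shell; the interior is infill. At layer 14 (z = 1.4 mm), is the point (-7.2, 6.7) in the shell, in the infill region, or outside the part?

At z = 1.4 mm: the cone (r1=11→r2=3.5) has section circumradius 10.125 here — a regular 24-gon. Overall, the cross-section is a single solid region. The nearest boundary edge runs (-7.16, 7.16)→(-8.77, 5.06); distance from the point to it = 0.25 mm. The point is inside the cross-section, 0.25 mm from the nearest boundary — within the 0.4 mm shell band (1 × 0.4).

shell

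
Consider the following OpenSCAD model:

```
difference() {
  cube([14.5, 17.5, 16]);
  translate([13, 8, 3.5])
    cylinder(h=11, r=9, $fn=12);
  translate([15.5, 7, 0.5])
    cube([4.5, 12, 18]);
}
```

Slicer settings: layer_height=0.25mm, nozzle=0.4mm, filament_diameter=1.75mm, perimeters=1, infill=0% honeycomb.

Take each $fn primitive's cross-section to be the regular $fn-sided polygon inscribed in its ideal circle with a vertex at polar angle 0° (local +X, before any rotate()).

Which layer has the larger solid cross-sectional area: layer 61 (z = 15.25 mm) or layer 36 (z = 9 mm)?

layer 61 (z = 15.25 mm)

Layer 61 (z = 15.25): the cube (footprint 14.5×17.5) is included at this height (area 253.75 mm²); the cylinder at (13, 8) does not reach this height (z outside [3.5, 14.5]); the 4.5×12 cube at (15.5, 7) contributes its full rectangle (area 54.00 mm²); After the difference (first − rest): starting from the 14.5×17.5 cube (253.75 mm²), the 4.5×12 cube at (15.5, 7) misses the remaining region (no effect) — area = 253.75 mm². So its area = 253.75 mm². Layer 36 (z = 9): the 14.5×17.5 cube contributes its full rectangle (area 253.75 mm²); the r=9 cylinder at (13, 8) gives a regular 12-gon of circumradius 9 (constant along its height) (area = (12/2)·9.000²·sin(360°/12) = 243.00 mm²); the cube at (15.5, 7) (footprint 4.5×12) is included at this height (area 54.00 mm²); Taking the first minus the rest: starting from the 14.5×17.5 cube (253.75 mm²), the r=9 cylinder at (13, 8) partially overlaps it — only the 144.83 mm² overlap (of its 243.00 mm²) is removed, clipping the outline; the 4.5×12 cube at (15.5, 7) misses the remaining region (no effect) — area = 108.92 mm². So its area = 108.92 mm². Layer 61 is larger (253.75 vs 108.92 mm²).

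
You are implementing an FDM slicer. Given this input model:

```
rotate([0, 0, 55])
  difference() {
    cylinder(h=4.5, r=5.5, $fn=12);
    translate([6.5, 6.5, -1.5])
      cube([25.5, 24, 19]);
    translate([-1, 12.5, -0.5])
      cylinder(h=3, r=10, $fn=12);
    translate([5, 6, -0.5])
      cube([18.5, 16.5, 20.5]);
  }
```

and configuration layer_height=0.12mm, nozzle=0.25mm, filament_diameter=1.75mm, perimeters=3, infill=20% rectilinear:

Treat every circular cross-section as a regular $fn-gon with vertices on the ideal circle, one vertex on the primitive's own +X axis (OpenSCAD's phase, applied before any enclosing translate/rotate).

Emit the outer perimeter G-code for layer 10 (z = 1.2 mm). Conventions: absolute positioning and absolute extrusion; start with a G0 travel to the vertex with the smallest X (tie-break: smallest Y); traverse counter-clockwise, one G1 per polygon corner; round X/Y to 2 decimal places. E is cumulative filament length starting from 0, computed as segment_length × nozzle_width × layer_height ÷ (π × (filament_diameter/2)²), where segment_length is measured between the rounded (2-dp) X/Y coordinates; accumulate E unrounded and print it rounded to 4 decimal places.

At z = 1.2 mm: the r=5.5 cylinder gives a regular 12-gon of circumradius 5.5 (constant along its height); the cube at (6.5, 6.5) (footprint 25.5×24) is included at this height; the cylinder at (-1, 12.5): section is a regular 12-gon, circumradius r=10; the 18.5×16.5 cube at (5, 6) contributes its full rectangle; After the difference (first − rest): starting from the r=5.5 cylinder, the 25.5×24 cube at (6.5, 6.5) misses the remaining region (no effect); the r=10 cylinder at (-1, 12.5) partially overlaps it — only the 14.07 mm² overlap (of its 300.00 mm²) is removed, clipping the outline; the 18.5×16.5 cube at (5, 6) misses the remaining region (no effect) — 1 connected region; (rotated 55° about Z; rotation is an isometry so areas/perimeters/island counts are preserved). The outline is a single polygon with 12 vertices. Extrusion per mm of travel: 0.25 × 0.12 / (π × 0.875²) = 0.012473. Accumulating E over each segment gives final E = 0.4147.

G0 X-5.13 Y-1.49 Z1.20
G1 X-4.98 Y-2.32 E0.0105
G1 X-3.15 Y-4.51 E0.0461
G1 X-0.48 Y-5.48 E0.0815
G1 X2.32 Y-4.98 E0.1170
G1 X4.51 Y-3.15 E0.1526
G1 X5.48 Y-0.48 E0.1880
G1 X4.98 Y2.32 E0.2235
G1 X3.15 Y4.51 E0.2591
G1 X0.48 Y5.48 E0.2946
G1 X-0.94 Y5.23 E0.3125
G1 X-2.62 Y0.61 E0.3739
G1 X-5.13 Y-1.49 E0.4147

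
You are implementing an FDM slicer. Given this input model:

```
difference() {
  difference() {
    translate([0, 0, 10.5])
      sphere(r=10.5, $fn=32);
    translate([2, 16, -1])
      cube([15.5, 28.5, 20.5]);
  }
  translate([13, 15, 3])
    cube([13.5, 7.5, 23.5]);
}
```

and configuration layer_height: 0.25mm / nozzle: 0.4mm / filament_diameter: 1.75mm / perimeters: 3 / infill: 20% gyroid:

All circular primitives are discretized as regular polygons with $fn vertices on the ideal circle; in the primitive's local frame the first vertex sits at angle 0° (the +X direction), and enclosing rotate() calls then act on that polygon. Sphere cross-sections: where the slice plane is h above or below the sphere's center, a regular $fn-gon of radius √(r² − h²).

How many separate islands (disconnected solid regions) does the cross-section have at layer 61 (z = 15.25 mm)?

1

At z = 15.25 mm: the r=10.5 sphere slices to a regular 32-gon of circumradius 9.364 (√(r²−h²) with h=4.75 from center); the cube at (2, 16) is present — its section is the full 15.5×28.5 rectangle; Subtracting the remaining from the first: starting from the r=10.5 sphere, the 15.5×28.5 cube at (2, 16) misses the remaining region (no effect) — 1 connected region; the 13.5×7.5 cube at (13, 15) contributes its full rectangle; Taking the first minus the rest: starting from that combined region, the 13.5×7.5 cube at (13, 15) misses the remaining region (no effect) — 1 connected region. Overall, the cross-section is a single solid region. Island count = 1.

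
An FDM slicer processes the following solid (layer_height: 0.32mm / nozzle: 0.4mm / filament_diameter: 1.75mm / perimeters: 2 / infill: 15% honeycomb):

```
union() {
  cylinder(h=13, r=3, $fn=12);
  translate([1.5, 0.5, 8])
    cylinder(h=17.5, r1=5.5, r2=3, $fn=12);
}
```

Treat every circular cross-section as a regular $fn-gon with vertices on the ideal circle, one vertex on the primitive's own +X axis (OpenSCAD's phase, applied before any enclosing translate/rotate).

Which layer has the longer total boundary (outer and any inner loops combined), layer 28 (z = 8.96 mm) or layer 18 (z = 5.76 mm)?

layer 28 (z = 8.96 mm)

Layer 28 (z = 8.96): the r=3 cylinder contributes a regular 12-gon of circumradius 3 (perimeter = 2·12·3.000·sin(180°/12) = 18.63 mm); the cone at (1.5, 0.5) (r1=5.5→r2=3) has section circumradius 5.363 here — a regular 12-gon (perimeter = 2·12·5.363·sin(180°/12) = 33.31 mm); Taking the union: the r=3 cylinder lies entirely inside the cone at (1.5, 0.5), so the union is just the cone at (1.5, 0.5) — boundary = 33.31 mm. So its perimeter = 33.31 mm. Layer 18 (z = 5.76): the r=3 cylinder contributes a regular 12-gon of circumradius 3 (perimeter = 2·12·3.000·sin(180°/12) = 18.63 mm); the cone at (1.5, 0.5) is not intersected at this z (z outside [8, 25.5]); Taking the union: only the r=3 cylinder is present, so the union is just that shape — boundary = 18.63 mm. So its perimeter = 18.63 mm. Layer 28 is larger (33.31 vs 18.63 mm).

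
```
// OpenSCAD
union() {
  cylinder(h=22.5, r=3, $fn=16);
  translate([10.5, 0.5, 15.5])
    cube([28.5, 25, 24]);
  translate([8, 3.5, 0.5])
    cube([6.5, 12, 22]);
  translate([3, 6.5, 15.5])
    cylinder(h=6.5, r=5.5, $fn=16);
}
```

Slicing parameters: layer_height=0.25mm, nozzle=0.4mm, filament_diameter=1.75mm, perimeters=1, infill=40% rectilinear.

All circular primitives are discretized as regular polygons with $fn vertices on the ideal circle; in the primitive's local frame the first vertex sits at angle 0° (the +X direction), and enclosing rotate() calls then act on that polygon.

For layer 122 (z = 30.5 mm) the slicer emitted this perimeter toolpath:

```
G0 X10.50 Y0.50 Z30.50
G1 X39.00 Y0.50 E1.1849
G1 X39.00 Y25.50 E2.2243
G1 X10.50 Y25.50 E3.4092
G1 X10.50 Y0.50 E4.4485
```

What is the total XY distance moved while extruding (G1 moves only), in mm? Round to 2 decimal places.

107.00 mm

Sum the Euclidean lengths of each G1 segment: total = 107.00 mm.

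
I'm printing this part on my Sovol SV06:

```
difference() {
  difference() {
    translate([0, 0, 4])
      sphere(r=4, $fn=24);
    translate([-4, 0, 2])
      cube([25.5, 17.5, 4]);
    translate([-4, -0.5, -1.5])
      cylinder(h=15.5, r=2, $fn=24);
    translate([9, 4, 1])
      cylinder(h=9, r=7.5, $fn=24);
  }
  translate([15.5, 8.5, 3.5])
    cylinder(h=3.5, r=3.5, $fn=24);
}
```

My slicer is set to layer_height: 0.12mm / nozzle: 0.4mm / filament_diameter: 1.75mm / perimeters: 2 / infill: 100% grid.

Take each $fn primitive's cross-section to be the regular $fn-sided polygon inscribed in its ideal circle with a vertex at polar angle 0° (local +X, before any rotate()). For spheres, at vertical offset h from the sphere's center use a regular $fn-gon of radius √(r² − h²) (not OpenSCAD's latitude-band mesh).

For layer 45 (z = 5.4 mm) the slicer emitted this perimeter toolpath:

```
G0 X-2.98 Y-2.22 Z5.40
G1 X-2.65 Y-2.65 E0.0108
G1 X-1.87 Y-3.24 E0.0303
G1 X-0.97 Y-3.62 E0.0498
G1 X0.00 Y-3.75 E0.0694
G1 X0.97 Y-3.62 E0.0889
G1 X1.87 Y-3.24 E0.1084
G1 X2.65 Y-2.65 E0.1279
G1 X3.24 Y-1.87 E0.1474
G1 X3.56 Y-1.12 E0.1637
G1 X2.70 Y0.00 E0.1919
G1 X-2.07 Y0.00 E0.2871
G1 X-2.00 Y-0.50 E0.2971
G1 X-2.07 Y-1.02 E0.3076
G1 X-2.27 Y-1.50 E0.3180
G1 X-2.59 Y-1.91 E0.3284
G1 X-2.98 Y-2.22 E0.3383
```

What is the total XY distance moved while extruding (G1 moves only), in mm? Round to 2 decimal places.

16.95 mm

Sum the Euclidean lengths of each G1 segment: total = 16.95 mm.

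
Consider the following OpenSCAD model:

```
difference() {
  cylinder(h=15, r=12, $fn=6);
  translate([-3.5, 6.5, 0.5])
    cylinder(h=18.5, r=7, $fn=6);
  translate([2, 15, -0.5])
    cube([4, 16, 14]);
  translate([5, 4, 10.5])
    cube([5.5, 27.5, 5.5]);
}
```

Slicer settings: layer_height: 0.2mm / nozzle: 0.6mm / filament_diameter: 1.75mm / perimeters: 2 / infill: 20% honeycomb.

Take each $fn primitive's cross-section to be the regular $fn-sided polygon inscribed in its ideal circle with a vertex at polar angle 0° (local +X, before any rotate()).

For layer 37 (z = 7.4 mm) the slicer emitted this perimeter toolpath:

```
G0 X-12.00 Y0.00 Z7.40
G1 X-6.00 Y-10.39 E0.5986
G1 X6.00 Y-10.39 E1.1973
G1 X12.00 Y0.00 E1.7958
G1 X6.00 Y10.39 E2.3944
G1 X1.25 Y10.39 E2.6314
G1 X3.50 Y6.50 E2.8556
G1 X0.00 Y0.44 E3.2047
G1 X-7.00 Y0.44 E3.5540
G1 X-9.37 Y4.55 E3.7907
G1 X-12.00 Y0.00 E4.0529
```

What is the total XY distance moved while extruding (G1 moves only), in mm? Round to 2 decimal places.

Sum the Euclidean lengths of each G1 segment: total = 81.24 mm.

81.24 mm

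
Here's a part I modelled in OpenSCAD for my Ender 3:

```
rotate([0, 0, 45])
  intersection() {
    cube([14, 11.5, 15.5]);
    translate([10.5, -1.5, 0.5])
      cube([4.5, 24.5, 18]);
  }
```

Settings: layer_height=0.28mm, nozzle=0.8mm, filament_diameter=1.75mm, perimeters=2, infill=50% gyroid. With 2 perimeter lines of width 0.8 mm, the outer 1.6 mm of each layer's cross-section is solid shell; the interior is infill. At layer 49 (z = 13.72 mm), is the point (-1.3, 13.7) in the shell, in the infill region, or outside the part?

At z = 13.72 mm: the cube (footprint 14×11.5) is included at this height; the cube at (10.5, -1.5) (footprint 4.5×24.5) is included at this height; Taking the intersection: the 4.5×24.5 cube at (10.5, -1.5) partially overlaps the 14×11.5 cube; clipping to the common part keeps 40.25 mm² — 1 connected region; (whole slice rotated 45° about Z — lengths, areas and connectivity unchanged). Overall, the cross-section is a single solid region. Undo the 45° rotation: the query point maps to (8.768, 10.607) in the un-rotated model frame. The nearest boundary edge runs (10.50, 0.00)→(10.50, 11.50); distance from the point to it = 1.73 mm. The point is not inside any of the regions above, so it lies outside the cross-section (1.73 mm from the nearest boundary).

outside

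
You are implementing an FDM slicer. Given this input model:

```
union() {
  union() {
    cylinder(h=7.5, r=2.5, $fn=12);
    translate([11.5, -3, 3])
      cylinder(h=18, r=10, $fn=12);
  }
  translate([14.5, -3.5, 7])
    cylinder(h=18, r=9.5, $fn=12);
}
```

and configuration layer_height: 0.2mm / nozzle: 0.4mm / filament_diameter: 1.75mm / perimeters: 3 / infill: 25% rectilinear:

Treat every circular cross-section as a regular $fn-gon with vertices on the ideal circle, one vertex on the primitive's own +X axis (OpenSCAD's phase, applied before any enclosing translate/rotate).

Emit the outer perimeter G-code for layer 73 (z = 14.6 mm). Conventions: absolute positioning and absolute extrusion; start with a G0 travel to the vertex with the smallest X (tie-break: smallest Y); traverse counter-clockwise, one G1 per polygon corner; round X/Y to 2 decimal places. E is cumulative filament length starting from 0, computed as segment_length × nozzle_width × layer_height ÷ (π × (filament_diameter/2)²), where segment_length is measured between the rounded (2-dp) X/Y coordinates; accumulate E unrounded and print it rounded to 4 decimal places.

G0 X1.50 Y-3.00 Z14.60
G1 X2.84 Y-8.00 E0.1722
G1 X6.50 Y-11.66 E0.3443
G1 X11.50 Y-13.00 E0.5165
G1 X13.00 Y-12.60 E0.5681
G1 X14.50 Y-13.00 E0.6198
G1 X19.25 Y-11.73 E0.7833
G1 X22.73 Y-8.25 E0.9470
G1 X24.00 Y-3.50 E1.1105
G1 X22.73 Y1.25 E1.2741
G1 X19.25 Y4.73 E1.4377
G1 X16.77 Y5.39 E1.5231
G1 X16.50 Y5.66 E1.5358
G1 X11.50 Y7.00 E1.7080
G1 X6.50 Y5.66 E1.8801
G1 X2.84 Y2.00 E2.0523
G1 X1.50 Y-3.00 E2.2245

At z = 14.6 mm: the cylinder does not reach this height (z outside [0, 7.5]); the r=10 cylinder at (11.5, -3) gives a regular 12-gon of circumradius 10 (constant along its height); Taking the union: only the r=10 cylinder at (11.5, -3) is present, so the union is just that shape — 1 connected region; the cylinder at (14.5, -3.5): section is a regular 12-gon, circumradius r=9.5; Combining (union): the regions partially overlap (shared area 226.77 mm²), so overlapping operands fuse into one piece — 1 connected region. The outline is a single polygon with 16 vertices. Extrusion per mm of travel: 0.4 × 0.2 / (π × 0.875²) = 0.033260. Accumulating E over each segment gives final E = 2.2245.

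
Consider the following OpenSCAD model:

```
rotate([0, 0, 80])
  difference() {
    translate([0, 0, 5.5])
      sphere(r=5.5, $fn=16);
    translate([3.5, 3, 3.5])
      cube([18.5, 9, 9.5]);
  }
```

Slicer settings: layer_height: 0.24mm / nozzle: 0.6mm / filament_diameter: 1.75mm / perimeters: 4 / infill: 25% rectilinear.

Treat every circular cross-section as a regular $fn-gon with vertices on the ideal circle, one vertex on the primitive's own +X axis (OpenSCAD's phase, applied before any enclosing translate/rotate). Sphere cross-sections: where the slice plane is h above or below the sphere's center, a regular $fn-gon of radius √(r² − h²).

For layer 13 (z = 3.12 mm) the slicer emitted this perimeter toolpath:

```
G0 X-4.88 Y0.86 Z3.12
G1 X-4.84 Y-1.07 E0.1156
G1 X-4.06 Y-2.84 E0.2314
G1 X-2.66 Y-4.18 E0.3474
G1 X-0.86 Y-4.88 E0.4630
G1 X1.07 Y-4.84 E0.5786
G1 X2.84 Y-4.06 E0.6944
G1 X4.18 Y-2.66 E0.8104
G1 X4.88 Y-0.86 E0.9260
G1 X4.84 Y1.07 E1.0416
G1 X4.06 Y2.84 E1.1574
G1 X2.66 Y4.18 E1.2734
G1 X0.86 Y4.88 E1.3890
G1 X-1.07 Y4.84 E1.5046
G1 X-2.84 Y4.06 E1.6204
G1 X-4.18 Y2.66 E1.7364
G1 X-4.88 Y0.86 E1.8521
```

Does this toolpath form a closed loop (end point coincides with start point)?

yes

Start point (G0): (-4.88, 0.86). End point (last G1): the path returns to the start — closed.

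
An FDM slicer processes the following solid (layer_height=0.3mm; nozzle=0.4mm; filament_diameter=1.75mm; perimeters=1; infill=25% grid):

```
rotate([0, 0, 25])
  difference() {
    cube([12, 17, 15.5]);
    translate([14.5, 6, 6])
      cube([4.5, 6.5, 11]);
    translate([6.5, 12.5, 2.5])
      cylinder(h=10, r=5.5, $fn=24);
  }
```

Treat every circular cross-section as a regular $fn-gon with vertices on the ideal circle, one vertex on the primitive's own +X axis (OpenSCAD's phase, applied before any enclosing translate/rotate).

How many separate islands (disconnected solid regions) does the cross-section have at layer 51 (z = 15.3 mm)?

1

At z = 15.3 mm: the cube is present — its section is the full 12×17 rectangle; the 4.5×6.5 cube at (14.5, 6) contributes its full rectangle; the cylinder at (6.5, 12.5) is absent (z outside [2.5, 12.5]); Taking the first minus the rest: starting from the 12×17 cube, the 4.5×6.5 cube at (14.5, 6) misses the remaining region (no effect) — 1 connected region; (rotated 25° about Z; rotation is an isometry so areas/perimeters/island counts are preserved). Overall, the cross-section is a single solid region. Island count = 1.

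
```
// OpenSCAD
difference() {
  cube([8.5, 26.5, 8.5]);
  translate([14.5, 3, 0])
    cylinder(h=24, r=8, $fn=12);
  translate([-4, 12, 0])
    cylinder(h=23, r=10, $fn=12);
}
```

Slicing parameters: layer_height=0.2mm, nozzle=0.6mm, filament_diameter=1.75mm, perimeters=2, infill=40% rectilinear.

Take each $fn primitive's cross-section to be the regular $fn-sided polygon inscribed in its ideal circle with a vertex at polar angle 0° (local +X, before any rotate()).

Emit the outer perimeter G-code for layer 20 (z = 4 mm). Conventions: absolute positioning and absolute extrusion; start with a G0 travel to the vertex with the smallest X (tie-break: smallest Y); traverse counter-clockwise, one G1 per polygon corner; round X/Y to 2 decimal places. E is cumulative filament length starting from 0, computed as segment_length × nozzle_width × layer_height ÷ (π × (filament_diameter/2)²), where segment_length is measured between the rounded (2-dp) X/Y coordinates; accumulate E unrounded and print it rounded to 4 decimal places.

At z = 4 mm: the 8.5×26.5 cube contributes its full rectangle; the cylinder at (14.5, 3): section is a regular 12-gon, circumradius r=8; the r=10 cylinder at (-4, 12) gives a regular 12-gon of circumradius 10 (constant along its height); After the difference (first − rest): starting from the 8.5×26.5 cube, the r=8 cylinder at (14.5, 3) partially overlaps it — only the 11.08 mm² overlap (of its 192.00 mm²) is removed, clipping the outline; the r=10 cylinder at (-4, 12) partially overlaps it — only the 74.29 mm² overlap (of its 300.00 mm²) is removed, clipping the outline — 1 connected region. The outline is a single polygon with 14 vertices. Extrusion per mm of travel: 0.6 × 0.2 / (π × 0.875²) = 0.049890. Accumulating E over each segment gives final E = 3.7092.

G0 X0.00 Y0.00 Z4.00
G1 X7.30 Y0.00 E0.3642
G1 X6.50 Y3.00 E0.5191
G1 X7.57 Y7.00 E0.7257
G1 X8.50 Y7.93 E0.7913
G1 X8.50 Y26.50 E1.7178
G1 X0.00 Y26.50 E2.1418
G1 X0.00 Y20.93 E2.4197
G1 X1.00 Y20.66 E2.4714
G1 X4.66 Y17.00 E2.7296
G1 X6.00 Y12.00 E2.9879
G1 X4.66 Y7.00 E3.2461
G1 X1.00 Y3.34 E3.5044
G1 X0.00 Y3.07 E3.5560
G1 X0.00 Y0.00 E3.7092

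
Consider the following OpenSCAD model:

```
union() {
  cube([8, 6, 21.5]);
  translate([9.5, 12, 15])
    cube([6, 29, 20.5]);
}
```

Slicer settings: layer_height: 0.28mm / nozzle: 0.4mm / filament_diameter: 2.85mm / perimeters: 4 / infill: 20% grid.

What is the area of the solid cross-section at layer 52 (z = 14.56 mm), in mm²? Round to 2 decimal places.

48.00 mm²

At z = 14.56 mm: the cube (footprint 8×6) is included at this height (area 48.00 mm²); the cube at (9.5, 12) is absent (z outside [15, 35.5]); Taking the union: only the 8×6 cube is present, so the union is just that shape — area = 48.00 mm². Overall, the cross-section is a single solid region. Net area = 48.00 mm².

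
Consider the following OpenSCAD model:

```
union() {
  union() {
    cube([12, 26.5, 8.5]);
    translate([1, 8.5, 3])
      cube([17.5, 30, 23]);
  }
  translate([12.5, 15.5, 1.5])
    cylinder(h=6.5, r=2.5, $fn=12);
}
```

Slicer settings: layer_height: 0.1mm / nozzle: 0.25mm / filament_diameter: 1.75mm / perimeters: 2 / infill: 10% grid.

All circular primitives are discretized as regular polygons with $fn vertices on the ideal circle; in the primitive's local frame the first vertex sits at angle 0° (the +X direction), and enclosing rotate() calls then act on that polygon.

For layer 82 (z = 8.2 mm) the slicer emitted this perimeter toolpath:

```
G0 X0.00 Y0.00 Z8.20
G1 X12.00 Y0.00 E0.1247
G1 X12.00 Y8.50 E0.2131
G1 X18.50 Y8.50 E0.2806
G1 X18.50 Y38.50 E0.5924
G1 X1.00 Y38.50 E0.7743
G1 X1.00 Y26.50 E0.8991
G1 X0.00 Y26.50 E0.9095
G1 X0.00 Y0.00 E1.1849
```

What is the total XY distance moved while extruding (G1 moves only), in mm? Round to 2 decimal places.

114.00 mm

Sum the Euclidean lengths of each G1 segment: total = 114.00 mm.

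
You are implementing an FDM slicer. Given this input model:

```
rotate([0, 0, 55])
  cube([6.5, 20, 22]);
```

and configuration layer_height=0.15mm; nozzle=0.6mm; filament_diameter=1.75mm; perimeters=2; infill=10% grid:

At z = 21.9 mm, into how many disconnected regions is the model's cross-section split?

At z = 21.9 mm: the 6.5×20 cube contributes its full rectangle; (rotated 55° about Z; rotation is an isometry so areas/perimeters/island counts are preserved). The result has 1 disconnected region.

1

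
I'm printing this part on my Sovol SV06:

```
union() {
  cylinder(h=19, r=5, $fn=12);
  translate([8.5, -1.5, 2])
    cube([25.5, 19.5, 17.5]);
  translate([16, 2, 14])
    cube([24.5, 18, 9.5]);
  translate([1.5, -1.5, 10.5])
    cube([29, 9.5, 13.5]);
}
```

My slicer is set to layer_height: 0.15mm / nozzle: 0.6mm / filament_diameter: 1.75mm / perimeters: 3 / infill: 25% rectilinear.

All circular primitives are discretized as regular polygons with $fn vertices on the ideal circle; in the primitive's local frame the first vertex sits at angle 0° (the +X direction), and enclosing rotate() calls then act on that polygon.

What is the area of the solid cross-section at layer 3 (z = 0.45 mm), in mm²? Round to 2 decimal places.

At z = 0.45 mm: the cylinder: section is a regular 12-gon, circumradius r=5 (area = (12/2)·5.000²·sin(360°/12) = 75.00 mm²); the cube at (8.5, -1.5) does not reach this height (z outside [2, 19.5]); the cube at (16, 2) is absent (z outside [14, 23.5]); the cube at (1.5, -1.5) is absent (z outside [10.5, 24]); Merging all regions: only the r=5 cylinder is present, so the union is just that shape — area = 75.00 mm². Overall, the cross-section is a single solid region. Net area = 75.00 mm².

75.00 mm²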